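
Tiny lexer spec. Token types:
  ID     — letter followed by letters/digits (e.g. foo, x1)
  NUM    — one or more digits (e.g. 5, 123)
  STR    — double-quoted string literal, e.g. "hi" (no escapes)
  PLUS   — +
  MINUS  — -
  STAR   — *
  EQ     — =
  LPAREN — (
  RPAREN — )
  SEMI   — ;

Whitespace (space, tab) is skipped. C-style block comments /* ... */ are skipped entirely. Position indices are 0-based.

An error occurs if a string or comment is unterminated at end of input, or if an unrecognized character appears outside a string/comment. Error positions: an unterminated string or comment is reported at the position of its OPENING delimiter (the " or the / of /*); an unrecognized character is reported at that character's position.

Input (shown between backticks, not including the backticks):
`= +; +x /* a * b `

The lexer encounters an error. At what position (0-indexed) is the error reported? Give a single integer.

pos=0: emit EQ '='
pos=2: emit PLUS '+'
pos=3: emit SEMI ';'
pos=5: emit PLUS '+'
pos=6: emit ID 'x' (now at pos=7)
pos=8: enter COMMENT mode (saw '/*')
pos=8: ERROR — unterminated comment (reached EOF)

Answer: 8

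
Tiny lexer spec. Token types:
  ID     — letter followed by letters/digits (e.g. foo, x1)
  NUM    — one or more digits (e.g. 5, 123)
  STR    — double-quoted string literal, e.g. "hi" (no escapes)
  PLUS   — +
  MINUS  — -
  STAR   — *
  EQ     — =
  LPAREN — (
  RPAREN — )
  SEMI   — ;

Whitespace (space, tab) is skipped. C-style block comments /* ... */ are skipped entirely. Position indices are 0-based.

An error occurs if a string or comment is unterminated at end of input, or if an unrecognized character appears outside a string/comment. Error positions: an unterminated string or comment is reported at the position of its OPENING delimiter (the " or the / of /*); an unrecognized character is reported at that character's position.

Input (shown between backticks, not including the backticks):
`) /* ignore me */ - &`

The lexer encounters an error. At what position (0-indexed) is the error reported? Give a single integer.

pos=0: emit RPAREN ')'
pos=2: enter COMMENT mode (saw '/*')
exit COMMENT mode (now at pos=17)
pos=18: emit MINUS '-'
pos=20: ERROR — unrecognized char '&'

Answer: 20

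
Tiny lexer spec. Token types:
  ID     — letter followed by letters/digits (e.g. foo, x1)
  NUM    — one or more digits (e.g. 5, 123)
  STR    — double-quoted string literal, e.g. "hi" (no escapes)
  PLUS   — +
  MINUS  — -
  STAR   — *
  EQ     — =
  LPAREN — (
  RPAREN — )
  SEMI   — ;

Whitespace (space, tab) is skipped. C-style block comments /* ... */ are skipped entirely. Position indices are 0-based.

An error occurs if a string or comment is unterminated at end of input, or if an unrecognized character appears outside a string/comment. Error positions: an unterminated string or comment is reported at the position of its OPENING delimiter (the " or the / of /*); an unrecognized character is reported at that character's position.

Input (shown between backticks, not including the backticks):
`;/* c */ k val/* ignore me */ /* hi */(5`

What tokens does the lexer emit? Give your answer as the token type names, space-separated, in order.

Answer: SEMI ID ID LPAREN NUM

Derivation:
pos=0: emit SEMI ';'
pos=1: enter COMMENT mode (saw '/*')
exit COMMENT mode (now at pos=8)
pos=9: emit ID 'k' (now at pos=10)
pos=11: emit ID 'val' (now at pos=14)
pos=14: enter COMMENT mode (saw '/*')
exit COMMENT mode (now at pos=29)
pos=30: enter COMMENT mode (saw '/*')
exit COMMENT mode (now at pos=38)
pos=38: emit LPAREN '('
pos=39: emit NUM '5' (now at pos=40)
DONE. 5 tokens: [SEMI, ID, ID, LPAREN, NUM]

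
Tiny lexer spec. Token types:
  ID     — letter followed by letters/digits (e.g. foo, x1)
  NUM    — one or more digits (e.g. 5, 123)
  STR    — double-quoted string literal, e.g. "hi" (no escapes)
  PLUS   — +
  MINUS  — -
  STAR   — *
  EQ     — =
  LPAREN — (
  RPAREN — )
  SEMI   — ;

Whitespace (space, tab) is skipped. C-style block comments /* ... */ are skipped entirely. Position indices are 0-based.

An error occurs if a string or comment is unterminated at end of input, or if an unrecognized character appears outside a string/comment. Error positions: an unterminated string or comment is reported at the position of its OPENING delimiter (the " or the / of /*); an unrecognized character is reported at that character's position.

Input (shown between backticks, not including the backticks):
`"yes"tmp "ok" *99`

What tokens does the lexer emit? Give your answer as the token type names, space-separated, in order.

pos=0: enter STRING mode
pos=0: emit STR "yes" (now at pos=5)
pos=5: emit ID 'tmp' (now at pos=8)
pos=9: enter STRING mode
pos=9: emit STR "ok" (now at pos=13)
pos=14: emit STAR '*'
pos=15: emit NUM '99' (now at pos=17)
DONE. 5 tokens: [STR, ID, STR, STAR, NUM]

Answer: STR ID STR STAR NUM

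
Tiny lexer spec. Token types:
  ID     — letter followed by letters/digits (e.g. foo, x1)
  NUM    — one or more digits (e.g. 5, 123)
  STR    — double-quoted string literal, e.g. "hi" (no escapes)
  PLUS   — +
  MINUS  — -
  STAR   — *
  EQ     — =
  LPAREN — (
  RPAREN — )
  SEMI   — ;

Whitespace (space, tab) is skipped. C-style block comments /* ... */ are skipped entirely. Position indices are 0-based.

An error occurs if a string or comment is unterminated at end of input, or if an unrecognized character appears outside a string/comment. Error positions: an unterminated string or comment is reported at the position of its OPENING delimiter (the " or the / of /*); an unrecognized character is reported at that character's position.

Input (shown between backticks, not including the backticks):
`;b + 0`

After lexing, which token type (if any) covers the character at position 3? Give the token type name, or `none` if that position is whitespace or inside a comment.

Answer: PLUS

Derivation:
pos=0: emit SEMI ';'
pos=1: emit ID 'b' (now at pos=2)
pos=3: emit PLUS '+'
pos=5: emit NUM '0' (now at pos=6)
DONE. 4 tokens: [SEMI, ID, PLUS, NUM]
Position 3: char is '+' -> PLUS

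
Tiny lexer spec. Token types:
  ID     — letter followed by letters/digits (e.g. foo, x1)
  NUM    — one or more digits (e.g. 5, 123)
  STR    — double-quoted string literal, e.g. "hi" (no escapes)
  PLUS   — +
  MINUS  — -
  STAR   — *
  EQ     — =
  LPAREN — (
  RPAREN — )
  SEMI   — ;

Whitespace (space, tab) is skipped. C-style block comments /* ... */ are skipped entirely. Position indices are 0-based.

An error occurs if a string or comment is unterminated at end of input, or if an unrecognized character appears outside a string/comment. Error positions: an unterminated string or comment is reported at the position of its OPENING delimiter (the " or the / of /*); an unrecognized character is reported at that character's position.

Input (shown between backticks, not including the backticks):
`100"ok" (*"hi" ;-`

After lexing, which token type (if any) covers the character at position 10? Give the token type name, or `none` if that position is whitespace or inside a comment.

pos=0: emit NUM '100' (now at pos=3)
pos=3: enter STRING mode
pos=3: emit STR "ok" (now at pos=7)
pos=8: emit LPAREN '('
pos=9: emit STAR '*'
pos=10: enter STRING mode
pos=10: emit STR "hi" (now at pos=14)
pos=15: emit SEMI ';'
pos=16: emit MINUS '-'
DONE. 7 tokens: [NUM, STR, LPAREN, STAR, STR, SEMI, MINUS]
Position 10: char is '"' -> STR

Answer: STR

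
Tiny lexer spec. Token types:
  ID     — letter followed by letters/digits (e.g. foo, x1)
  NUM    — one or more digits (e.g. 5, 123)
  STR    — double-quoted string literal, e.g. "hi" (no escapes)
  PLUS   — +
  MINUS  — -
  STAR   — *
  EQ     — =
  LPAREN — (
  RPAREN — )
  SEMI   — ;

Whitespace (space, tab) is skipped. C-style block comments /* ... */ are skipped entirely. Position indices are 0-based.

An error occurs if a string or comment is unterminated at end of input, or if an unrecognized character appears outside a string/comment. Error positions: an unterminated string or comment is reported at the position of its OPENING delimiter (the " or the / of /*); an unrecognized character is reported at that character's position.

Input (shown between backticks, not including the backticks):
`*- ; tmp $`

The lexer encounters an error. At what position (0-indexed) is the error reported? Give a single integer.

Answer: 9

Derivation:
pos=0: emit STAR '*'
pos=1: emit MINUS '-'
pos=3: emit SEMI ';'
pos=5: emit ID 'tmp' (now at pos=8)
pos=9: ERROR — unrecognized char '$'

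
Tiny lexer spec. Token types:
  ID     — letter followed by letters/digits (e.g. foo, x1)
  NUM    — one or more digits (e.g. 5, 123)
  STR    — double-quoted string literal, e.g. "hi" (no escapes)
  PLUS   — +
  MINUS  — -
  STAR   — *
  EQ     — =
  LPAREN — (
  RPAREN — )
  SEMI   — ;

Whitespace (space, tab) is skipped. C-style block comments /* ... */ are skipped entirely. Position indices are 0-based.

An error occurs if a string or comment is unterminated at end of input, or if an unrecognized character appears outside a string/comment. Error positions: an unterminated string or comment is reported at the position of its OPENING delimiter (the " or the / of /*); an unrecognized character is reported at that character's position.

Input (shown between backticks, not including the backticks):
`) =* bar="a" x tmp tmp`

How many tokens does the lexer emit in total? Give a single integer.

pos=0: emit RPAREN ')'
pos=2: emit EQ '='
pos=3: emit STAR '*'
pos=5: emit ID 'bar' (now at pos=8)
pos=8: emit EQ '='
pos=9: enter STRING mode
pos=9: emit STR "a" (now at pos=12)
pos=13: emit ID 'x' (now at pos=14)
pos=15: emit ID 'tmp' (now at pos=18)
pos=19: emit ID 'tmp' (now at pos=22)
DONE. 9 tokens: [RPAREN, EQ, STAR, ID, EQ, STR, ID, ID, ID]

Answer: 9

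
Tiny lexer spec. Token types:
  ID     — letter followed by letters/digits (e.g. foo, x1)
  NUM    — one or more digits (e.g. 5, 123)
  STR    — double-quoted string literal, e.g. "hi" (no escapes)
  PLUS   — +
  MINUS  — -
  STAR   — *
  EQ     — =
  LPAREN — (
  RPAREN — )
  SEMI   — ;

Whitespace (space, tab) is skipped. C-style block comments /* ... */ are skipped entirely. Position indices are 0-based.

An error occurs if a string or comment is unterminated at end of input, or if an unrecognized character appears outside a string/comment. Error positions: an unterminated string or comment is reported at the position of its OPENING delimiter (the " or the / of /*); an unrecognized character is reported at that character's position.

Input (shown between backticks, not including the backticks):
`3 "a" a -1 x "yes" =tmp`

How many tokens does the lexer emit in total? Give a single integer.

pos=0: emit NUM '3' (now at pos=1)
pos=2: enter STRING mode
pos=2: emit STR "a" (now at pos=5)
pos=6: emit ID 'a' (now at pos=7)
pos=8: emit MINUS '-'
pos=9: emit NUM '1' (now at pos=10)
pos=11: emit ID 'x' (now at pos=12)
pos=13: enter STRING mode
pos=13: emit STR "yes" (now at pos=18)
pos=19: emit EQ '='
pos=20: emit ID 'tmp' (now at pos=23)
DONE. 9 tokens: [NUM, STR, ID, MINUS, NUM, ID, STR, EQ, ID]

Answer: 9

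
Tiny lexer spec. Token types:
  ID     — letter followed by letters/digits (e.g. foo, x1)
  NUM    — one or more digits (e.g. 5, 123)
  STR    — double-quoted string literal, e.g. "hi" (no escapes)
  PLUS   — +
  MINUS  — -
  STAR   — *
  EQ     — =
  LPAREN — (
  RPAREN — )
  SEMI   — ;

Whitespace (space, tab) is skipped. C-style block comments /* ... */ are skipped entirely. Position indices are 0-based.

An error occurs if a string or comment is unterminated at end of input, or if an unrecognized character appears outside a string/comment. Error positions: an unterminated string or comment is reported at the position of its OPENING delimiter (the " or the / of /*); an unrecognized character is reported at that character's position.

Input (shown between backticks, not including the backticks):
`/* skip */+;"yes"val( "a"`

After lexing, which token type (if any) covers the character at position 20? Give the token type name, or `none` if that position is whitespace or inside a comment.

Answer: LPAREN

Derivation:
pos=0: enter COMMENT mode (saw '/*')
exit COMMENT mode (now at pos=10)
pos=10: emit PLUS '+'
pos=11: emit SEMI ';'
pos=12: enter STRING mode
pos=12: emit STR "yes" (now at pos=17)
pos=17: emit ID 'val' (now at pos=20)
pos=20: emit LPAREN '('
pos=22: enter STRING mode
pos=22: emit STR "a" (now at pos=25)
DONE. 6 tokens: [PLUS, SEMI, STR, ID, LPAREN, STR]
Position 20: char is '(' -> LPAREN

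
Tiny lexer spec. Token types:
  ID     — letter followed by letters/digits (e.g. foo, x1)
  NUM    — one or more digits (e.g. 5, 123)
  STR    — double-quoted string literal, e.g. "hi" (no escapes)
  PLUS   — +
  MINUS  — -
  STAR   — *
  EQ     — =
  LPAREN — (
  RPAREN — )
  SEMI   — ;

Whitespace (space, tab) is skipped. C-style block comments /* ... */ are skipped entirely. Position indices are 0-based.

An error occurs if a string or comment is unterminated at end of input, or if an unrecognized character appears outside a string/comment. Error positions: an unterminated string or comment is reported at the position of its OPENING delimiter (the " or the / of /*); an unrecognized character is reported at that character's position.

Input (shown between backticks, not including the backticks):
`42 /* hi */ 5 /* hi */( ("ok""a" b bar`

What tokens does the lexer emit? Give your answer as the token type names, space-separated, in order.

Answer: NUM NUM LPAREN LPAREN STR STR ID ID

Derivation:
pos=0: emit NUM '42' (now at pos=2)
pos=3: enter COMMENT mode (saw '/*')
exit COMMENT mode (now at pos=11)
pos=12: emit NUM '5' (now at pos=13)
pos=14: enter COMMENT mode (saw '/*')
exit COMMENT mode (now at pos=22)
pos=22: emit LPAREN '('
pos=24: emit LPAREN '('
pos=25: enter STRING mode
pos=25: emit STR "ok" (now at pos=29)
pos=29: enter STRING mode
pos=29: emit STR "a" (now at pos=32)
pos=33: emit ID 'b' (now at pos=34)
pos=35: emit ID 'bar' (now at pos=38)
DONE. 8 tokens: [NUM, NUM, LPAREN, LPAREN, STR, STR, ID, ID]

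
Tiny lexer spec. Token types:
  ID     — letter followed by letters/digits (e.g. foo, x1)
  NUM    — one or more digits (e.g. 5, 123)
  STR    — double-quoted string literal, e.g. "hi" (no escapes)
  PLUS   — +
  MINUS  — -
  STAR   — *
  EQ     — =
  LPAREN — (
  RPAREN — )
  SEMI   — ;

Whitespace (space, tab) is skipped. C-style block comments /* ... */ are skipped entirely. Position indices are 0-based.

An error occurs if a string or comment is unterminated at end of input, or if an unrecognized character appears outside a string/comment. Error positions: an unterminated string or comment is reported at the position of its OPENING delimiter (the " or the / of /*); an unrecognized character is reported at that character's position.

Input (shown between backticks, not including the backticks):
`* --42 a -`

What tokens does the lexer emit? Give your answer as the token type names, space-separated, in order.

Answer: STAR MINUS MINUS NUM ID MINUS

Derivation:
pos=0: emit STAR '*'
pos=2: emit MINUS '-'
pos=3: emit MINUS '-'
pos=4: emit NUM '42' (now at pos=6)
pos=7: emit ID 'a' (now at pos=8)
pos=9: emit MINUS '-'
DONE. 6 tokens: [STAR, MINUS, MINUS, NUM, ID, MINUS]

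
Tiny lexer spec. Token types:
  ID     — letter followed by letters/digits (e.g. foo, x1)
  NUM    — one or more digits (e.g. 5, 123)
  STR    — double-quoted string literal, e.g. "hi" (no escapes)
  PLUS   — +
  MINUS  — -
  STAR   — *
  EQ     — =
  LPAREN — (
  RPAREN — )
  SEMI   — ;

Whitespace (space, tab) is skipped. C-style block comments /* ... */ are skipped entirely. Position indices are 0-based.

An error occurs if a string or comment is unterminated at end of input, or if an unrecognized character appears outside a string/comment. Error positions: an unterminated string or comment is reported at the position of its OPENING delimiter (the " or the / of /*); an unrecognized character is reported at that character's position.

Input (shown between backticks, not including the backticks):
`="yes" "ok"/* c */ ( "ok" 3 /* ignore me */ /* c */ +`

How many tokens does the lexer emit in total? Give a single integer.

Answer: 7

Derivation:
pos=0: emit EQ '='
pos=1: enter STRING mode
pos=1: emit STR "yes" (now at pos=6)
pos=7: enter STRING mode
pos=7: emit STR "ok" (now at pos=11)
pos=11: enter COMMENT mode (saw '/*')
exit COMMENT mode (now at pos=18)
pos=19: emit LPAREN '('
pos=21: enter STRING mode
pos=21: emit STR "ok" (now at pos=25)
pos=26: emit NUM '3' (now at pos=27)
pos=28: enter COMMENT mode (saw '/*')
exit COMMENT mode (now at pos=43)
pos=44: enter COMMENT mode (saw '/*')
exit COMMENT mode (now at pos=51)
pos=52: emit PLUS '+'
DONE. 7 tokens: [EQ, STR, STR, LPAREN, STR, NUM, PLUS]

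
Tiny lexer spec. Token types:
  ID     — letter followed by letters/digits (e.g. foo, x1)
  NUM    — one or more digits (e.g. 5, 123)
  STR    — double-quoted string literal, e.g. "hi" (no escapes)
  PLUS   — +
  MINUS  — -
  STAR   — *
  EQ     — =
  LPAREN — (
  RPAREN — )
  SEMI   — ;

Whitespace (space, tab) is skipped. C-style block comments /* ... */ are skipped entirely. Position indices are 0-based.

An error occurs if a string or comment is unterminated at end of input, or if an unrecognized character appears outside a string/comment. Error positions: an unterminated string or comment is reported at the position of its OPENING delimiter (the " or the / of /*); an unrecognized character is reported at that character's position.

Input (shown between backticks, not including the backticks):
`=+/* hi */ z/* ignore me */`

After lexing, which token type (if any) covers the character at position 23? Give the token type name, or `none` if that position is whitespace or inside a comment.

pos=0: emit EQ '='
pos=1: emit PLUS '+'
pos=2: enter COMMENT mode (saw '/*')
exit COMMENT mode (now at pos=10)
pos=11: emit ID 'z' (now at pos=12)
pos=12: enter COMMENT mode (saw '/*')
exit COMMENT mode (now at pos=27)
DONE. 3 tokens: [EQ, PLUS, ID]
Position 23: char is 'e' -> none

Answer: none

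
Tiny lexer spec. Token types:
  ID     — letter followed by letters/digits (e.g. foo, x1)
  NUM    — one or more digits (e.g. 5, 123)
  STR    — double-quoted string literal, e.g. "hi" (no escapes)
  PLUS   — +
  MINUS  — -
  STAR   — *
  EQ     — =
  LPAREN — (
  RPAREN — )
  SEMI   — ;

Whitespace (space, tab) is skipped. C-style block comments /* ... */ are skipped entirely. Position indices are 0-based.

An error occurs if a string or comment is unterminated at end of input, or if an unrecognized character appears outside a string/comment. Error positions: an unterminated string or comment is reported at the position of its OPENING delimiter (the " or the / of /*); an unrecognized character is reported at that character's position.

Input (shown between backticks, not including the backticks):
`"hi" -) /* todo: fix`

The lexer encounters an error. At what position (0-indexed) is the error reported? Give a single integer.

Answer: 8

Derivation:
pos=0: enter STRING mode
pos=0: emit STR "hi" (now at pos=4)
pos=5: emit MINUS '-'
pos=6: emit RPAREN ')'
pos=8: enter COMMENT mode (saw '/*')
pos=8: ERROR — unterminated comment (reached EOF)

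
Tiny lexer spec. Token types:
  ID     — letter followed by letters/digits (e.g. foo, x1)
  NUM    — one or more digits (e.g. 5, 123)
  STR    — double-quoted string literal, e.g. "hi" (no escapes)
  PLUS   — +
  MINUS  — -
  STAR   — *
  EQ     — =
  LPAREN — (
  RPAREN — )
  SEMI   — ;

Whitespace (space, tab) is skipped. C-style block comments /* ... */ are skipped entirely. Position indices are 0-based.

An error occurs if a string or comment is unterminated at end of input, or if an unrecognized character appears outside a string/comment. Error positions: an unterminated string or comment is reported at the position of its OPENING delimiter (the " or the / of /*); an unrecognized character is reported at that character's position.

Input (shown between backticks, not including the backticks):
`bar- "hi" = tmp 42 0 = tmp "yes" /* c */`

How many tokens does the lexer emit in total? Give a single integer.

Answer: 10

Derivation:
pos=0: emit ID 'bar' (now at pos=3)
pos=3: emit MINUS '-'
pos=5: enter STRING mode
pos=5: emit STR "hi" (now at pos=9)
pos=10: emit EQ '='
pos=12: emit ID 'tmp' (now at pos=15)
pos=16: emit NUM '42' (now at pos=18)
pos=19: emit NUM '0' (now at pos=20)
pos=21: emit EQ '='
pos=23: emit ID 'tmp' (now at pos=26)
pos=27: enter STRING mode
pos=27: emit STR "yes" (now at pos=32)
pos=33: enter COMMENT mode (saw '/*')
exit COMMENT mode (now at pos=40)
DONE. 10 tokens: [ID, MINUS, STR, EQ, ID, NUM, NUM, EQ, ID, STR]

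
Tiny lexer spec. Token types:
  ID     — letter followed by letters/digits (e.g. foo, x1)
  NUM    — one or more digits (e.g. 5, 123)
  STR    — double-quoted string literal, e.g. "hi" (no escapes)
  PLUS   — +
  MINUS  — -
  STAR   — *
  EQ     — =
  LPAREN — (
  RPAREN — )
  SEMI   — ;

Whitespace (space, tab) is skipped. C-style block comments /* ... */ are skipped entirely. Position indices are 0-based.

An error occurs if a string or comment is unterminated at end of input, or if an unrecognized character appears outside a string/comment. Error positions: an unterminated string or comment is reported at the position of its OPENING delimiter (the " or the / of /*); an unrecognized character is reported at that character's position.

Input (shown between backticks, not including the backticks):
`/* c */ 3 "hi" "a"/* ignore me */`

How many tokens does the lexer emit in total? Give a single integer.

pos=0: enter COMMENT mode (saw '/*')
exit COMMENT mode (now at pos=7)
pos=8: emit NUM '3' (now at pos=9)
pos=10: enter STRING mode
pos=10: emit STR "hi" (now at pos=14)
pos=15: enter STRING mode
pos=15: emit STR "a" (now at pos=18)
pos=18: enter COMMENT mode (saw '/*')
exit COMMENT mode (now at pos=33)
DONE. 3 tokens: [NUM, STR, STR]

Answer: 3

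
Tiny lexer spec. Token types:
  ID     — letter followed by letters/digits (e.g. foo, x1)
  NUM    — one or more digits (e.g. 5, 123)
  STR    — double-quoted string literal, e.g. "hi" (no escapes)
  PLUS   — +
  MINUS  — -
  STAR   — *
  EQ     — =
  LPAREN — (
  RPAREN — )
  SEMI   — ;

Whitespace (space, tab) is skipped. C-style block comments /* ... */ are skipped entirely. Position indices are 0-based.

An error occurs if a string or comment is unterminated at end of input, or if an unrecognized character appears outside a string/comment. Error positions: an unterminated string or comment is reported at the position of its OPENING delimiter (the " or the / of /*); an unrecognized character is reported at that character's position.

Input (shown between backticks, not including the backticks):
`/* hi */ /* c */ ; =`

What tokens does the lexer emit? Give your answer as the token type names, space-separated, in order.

pos=0: enter COMMENT mode (saw '/*')
exit COMMENT mode (now at pos=8)
pos=9: enter COMMENT mode (saw '/*')
exit COMMENT mode (now at pos=16)
pos=17: emit SEMI ';'
pos=19: emit EQ '='
DONE. 2 tokens: [SEMI, EQ]

Answer: SEMI EQ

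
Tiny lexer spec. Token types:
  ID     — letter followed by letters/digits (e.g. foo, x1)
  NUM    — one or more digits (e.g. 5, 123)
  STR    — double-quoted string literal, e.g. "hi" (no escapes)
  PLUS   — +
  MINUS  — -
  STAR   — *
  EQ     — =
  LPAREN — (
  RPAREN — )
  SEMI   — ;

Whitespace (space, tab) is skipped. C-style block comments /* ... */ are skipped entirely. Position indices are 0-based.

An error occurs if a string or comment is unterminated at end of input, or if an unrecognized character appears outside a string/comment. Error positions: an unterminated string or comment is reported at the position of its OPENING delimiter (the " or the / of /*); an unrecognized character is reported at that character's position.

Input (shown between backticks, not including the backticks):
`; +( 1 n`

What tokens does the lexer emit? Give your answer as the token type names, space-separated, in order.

Answer: SEMI PLUS LPAREN NUM ID

Derivation:
pos=0: emit SEMI ';'
pos=2: emit PLUS '+'
pos=3: emit LPAREN '('
pos=5: emit NUM '1' (now at pos=6)
pos=7: emit ID 'n' (now at pos=8)
DONE. 5 tokens: [SEMI, PLUS, LPAREN, NUM, ID]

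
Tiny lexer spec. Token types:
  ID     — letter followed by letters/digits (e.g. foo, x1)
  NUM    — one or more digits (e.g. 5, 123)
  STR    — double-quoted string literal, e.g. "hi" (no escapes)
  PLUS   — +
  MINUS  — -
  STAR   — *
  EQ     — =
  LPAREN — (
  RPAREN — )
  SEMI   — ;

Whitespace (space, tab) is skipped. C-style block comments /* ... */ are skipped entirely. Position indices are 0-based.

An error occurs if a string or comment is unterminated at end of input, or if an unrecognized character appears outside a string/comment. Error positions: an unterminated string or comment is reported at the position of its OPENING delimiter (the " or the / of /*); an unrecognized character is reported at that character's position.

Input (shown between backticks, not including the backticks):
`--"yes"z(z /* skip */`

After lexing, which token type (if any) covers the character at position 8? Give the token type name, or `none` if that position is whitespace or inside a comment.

Answer: LPAREN

Derivation:
pos=0: emit MINUS '-'
pos=1: emit MINUS '-'
pos=2: enter STRING mode
pos=2: emit STR "yes" (now at pos=7)
pos=7: emit ID 'z' (now at pos=8)
pos=8: emit LPAREN '('
pos=9: emit ID 'z' (now at pos=10)
pos=11: enter COMMENT mode (saw '/*')
exit COMMENT mode (now at pos=21)
DONE. 6 tokens: [MINUS, MINUS, STR, ID, LPAREN, ID]
Position 8: char is '(' -> LPAREN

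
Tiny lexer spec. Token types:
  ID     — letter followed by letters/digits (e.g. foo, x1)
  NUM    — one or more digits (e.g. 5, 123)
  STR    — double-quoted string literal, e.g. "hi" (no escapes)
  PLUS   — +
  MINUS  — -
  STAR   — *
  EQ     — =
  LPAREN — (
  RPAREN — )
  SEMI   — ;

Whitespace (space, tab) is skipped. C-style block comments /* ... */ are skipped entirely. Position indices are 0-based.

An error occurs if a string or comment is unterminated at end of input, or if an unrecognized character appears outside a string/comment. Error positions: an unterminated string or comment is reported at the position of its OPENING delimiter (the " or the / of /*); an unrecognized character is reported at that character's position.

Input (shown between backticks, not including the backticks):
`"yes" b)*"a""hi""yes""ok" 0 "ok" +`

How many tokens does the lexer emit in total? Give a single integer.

Answer: 11

Derivation:
pos=0: enter STRING mode
pos=0: emit STR "yes" (now at pos=5)
pos=6: emit ID 'b' (now at pos=7)
pos=7: emit RPAREN ')'
pos=8: emit STAR '*'
pos=9: enter STRING mode
pos=9: emit STR "a" (now at pos=12)
pos=12: enter STRING mode
pos=12: emit STR "hi" (now at pos=16)
pos=16: enter STRING mode
pos=16: emit STR "yes" (now at pos=21)
pos=21: enter STRING mode
pos=21: emit STR "ok" (now at pos=25)
pos=26: emit NUM '0' (now at pos=27)
pos=28: enter STRING mode
pos=28: emit STR "ok" (now at pos=32)
pos=33: emit PLUS '+'
DONE. 11 tokens: [STR, ID, RPAREN, STAR, STR, STR, STR, STR, NUM, STR, PLUS]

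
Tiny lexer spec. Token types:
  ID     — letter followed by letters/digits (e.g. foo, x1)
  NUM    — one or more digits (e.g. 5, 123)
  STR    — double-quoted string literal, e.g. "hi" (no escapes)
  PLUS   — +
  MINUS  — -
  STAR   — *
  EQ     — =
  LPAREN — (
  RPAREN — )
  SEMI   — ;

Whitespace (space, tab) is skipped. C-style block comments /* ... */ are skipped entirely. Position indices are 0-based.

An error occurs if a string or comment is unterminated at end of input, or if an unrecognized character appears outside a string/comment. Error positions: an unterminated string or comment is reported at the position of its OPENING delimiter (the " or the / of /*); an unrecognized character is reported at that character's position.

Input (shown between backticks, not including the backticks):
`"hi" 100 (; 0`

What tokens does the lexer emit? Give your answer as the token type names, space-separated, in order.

pos=0: enter STRING mode
pos=0: emit STR "hi" (now at pos=4)
pos=5: emit NUM '100' (now at pos=8)
pos=9: emit LPAREN '('
pos=10: emit SEMI ';'
pos=12: emit NUM '0' (now at pos=13)
DONE. 5 tokens: [STR, NUM, LPAREN, SEMI, NUM]

Answer: STR NUM LPAREN SEMI NUM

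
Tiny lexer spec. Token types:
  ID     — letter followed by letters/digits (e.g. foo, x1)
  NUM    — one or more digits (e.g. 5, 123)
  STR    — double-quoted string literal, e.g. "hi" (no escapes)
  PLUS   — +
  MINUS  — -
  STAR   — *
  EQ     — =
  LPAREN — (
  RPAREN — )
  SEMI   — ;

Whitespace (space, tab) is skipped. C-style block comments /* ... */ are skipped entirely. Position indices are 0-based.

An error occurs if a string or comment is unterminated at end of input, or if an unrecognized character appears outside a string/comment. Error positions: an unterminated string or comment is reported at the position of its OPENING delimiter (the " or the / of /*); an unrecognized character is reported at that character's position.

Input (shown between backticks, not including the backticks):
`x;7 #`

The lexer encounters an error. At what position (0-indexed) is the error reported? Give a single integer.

Answer: 4

Derivation:
pos=0: emit ID 'x' (now at pos=1)
pos=1: emit SEMI ';'
pos=2: emit NUM '7' (now at pos=3)
pos=4: ERROR — unrecognized char '#'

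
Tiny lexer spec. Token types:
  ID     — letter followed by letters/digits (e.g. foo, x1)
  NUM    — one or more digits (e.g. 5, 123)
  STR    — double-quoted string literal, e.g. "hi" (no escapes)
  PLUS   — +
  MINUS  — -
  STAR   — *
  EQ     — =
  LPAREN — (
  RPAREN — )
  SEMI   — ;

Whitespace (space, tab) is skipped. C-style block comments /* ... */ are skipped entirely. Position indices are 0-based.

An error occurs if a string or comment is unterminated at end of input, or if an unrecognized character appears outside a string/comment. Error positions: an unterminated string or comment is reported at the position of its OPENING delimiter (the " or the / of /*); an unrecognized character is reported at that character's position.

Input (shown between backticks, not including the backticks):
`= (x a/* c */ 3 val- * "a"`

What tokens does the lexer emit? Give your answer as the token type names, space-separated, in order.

Answer: EQ LPAREN ID ID NUM ID MINUS STAR STR

Derivation:
pos=0: emit EQ '='
pos=2: emit LPAREN '('
pos=3: emit ID 'x' (now at pos=4)
pos=5: emit ID 'a' (now at pos=6)
pos=6: enter COMMENT mode (saw '/*')
exit COMMENT mode (now at pos=13)
pos=14: emit NUM '3' (now at pos=15)
pos=16: emit ID 'val' (now at pos=19)
pos=19: emit MINUS '-'
pos=21: emit STAR '*'
pos=23: enter STRING mode
pos=23: emit STR "a" (now at pos=26)
DONE. 9 tokens: [EQ, LPAREN, ID, ID, NUM, ID, MINUS, STAR, STR]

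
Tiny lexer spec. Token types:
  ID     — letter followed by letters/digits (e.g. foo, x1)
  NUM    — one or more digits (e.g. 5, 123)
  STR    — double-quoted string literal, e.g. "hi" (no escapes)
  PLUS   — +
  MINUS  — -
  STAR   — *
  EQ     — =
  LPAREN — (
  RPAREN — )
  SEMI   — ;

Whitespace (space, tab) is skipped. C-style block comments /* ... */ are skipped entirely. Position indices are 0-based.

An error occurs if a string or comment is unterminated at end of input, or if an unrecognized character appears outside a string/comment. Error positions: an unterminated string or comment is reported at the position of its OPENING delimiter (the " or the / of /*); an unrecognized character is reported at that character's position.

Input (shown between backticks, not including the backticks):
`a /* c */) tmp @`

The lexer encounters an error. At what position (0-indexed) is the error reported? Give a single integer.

Answer: 15

Derivation:
pos=0: emit ID 'a' (now at pos=1)
pos=2: enter COMMENT mode (saw '/*')
exit COMMENT mode (now at pos=9)
pos=9: emit RPAREN ')'
pos=11: emit ID 'tmp' (now at pos=14)
pos=15: ERROR — unrecognized char '@'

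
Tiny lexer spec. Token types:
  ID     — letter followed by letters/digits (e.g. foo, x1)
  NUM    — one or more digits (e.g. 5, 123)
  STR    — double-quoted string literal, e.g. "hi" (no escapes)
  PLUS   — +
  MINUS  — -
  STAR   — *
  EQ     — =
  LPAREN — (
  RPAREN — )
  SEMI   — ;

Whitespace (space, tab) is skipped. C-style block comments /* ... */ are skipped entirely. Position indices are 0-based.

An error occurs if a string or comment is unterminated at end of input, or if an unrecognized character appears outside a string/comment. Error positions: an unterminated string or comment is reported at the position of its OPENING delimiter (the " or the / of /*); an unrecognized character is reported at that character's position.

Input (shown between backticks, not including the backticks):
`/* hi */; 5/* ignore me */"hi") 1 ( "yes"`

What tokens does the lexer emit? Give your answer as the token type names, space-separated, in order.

pos=0: enter COMMENT mode (saw '/*')
exit COMMENT mode (now at pos=8)
pos=8: emit SEMI ';'
pos=10: emit NUM '5' (now at pos=11)
pos=11: enter COMMENT mode (saw '/*')
exit COMMENT mode (now at pos=26)
pos=26: enter STRING mode
pos=26: emit STR "hi" (now at pos=30)
pos=30: emit RPAREN ')'
pos=32: emit NUM '1' (now at pos=33)
pos=34: emit LPAREN '('
pos=36: enter STRING mode
pos=36: emit STR "yes" (now at pos=41)
DONE. 7 tokens: [SEMI, NUM, STR, RPAREN, NUM, LPAREN, STR]

Answer: SEMI NUM STR RPAREN NUM LPAREN STR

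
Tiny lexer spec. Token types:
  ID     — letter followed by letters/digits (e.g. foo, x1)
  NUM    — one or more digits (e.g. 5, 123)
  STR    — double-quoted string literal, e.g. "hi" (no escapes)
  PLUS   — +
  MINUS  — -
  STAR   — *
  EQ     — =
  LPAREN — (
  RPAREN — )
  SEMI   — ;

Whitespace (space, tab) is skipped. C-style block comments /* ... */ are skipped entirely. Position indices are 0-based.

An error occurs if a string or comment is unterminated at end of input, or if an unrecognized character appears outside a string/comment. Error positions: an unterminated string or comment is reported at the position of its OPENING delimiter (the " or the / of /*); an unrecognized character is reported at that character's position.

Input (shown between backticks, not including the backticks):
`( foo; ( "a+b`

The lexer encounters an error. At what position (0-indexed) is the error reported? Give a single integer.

Answer: 9

Derivation:
pos=0: emit LPAREN '('
pos=2: emit ID 'foo' (now at pos=5)
pos=5: emit SEMI ';'
pos=7: emit LPAREN '('
pos=9: enter STRING mode
pos=9: ERROR — unterminated string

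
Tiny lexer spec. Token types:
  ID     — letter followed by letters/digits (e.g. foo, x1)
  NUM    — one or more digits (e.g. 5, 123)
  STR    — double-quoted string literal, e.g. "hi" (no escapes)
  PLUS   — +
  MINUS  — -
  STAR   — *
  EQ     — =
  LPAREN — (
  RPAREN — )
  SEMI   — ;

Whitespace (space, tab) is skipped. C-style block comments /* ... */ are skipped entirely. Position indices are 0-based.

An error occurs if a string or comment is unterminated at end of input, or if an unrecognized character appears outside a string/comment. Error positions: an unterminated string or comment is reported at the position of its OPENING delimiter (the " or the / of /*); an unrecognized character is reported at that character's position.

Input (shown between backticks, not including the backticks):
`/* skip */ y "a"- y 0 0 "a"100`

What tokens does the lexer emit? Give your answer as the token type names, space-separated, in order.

pos=0: enter COMMENT mode (saw '/*')
exit COMMENT mode (now at pos=10)
pos=11: emit ID 'y' (now at pos=12)
pos=13: enter STRING mode
pos=13: emit STR "a" (now at pos=16)
pos=16: emit MINUS '-'
pos=18: emit ID 'y' (now at pos=19)
pos=20: emit NUM '0' (now at pos=21)
pos=22: emit NUM '0' (now at pos=23)
pos=24: enter STRING mode
pos=24: emit STR "a" (now at pos=27)
pos=27: emit NUM '100' (now at pos=30)
DONE. 8 tokens: [ID, STR, MINUS, ID, NUM, NUM, STR, NUM]

Answer: ID STR MINUS ID NUM NUM STR NUM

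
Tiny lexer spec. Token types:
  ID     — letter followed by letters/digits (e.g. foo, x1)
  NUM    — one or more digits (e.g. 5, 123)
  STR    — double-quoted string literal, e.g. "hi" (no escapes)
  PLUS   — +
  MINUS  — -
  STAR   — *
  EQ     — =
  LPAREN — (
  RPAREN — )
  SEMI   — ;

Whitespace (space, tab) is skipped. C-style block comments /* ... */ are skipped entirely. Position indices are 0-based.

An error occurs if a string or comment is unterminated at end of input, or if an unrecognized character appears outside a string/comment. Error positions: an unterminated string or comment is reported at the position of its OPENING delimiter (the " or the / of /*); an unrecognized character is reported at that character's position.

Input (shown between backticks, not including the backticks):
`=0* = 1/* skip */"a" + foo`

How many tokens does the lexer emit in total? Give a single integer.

pos=0: emit EQ '='
pos=1: emit NUM '0' (now at pos=2)
pos=2: emit STAR '*'
pos=4: emit EQ '='
pos=6: emit NUM '1' (now at pos=7)
pos=7: enter COMMENT mode (saw '/*')
exit COMMENT mode (now at pos=17)
pos=17: enter STRING mode
pos=17: emit STR "a" (now at pos=20)
pos=21: emit PLUS '+'
pos=23: emit ID 'foo' (now at pos=26)
DONE. 8 tokens: [EQ, NUM, STAR, EQ, NUM, STR, PLUS, ID]

Answer: 8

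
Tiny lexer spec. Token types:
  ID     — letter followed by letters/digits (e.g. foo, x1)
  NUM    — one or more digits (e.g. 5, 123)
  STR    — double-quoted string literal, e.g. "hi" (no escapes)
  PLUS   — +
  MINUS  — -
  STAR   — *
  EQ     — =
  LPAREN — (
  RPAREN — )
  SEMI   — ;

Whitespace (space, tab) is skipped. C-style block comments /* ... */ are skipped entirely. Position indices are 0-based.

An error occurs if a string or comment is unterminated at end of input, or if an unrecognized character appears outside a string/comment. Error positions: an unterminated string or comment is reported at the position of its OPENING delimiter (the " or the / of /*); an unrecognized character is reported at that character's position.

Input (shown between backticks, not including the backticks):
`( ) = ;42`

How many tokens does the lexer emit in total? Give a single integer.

Answer: 5

Derivation:
pos=0: emit LPAREN '('
pos=2: emit RPAREN ')'
pos=4: emit EQ '='
pos=6: emit SEMI ';'
pos=7: emit NUM '42' (now at pos=9)
DONE. 5 tokens: [LPAREN, RPAREN, EQ, SEMI, NUM]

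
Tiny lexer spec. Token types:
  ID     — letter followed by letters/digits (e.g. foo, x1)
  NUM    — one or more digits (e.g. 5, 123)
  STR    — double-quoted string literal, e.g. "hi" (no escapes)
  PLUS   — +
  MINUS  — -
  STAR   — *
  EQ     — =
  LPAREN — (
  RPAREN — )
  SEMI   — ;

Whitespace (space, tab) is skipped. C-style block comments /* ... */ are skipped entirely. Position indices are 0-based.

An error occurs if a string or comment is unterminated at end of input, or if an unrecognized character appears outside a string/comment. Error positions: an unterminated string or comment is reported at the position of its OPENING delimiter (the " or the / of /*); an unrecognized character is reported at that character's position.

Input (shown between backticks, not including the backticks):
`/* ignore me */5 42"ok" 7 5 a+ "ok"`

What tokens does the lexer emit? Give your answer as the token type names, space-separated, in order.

Answer: NUM NUM STR NUM NUM ID PLUS STR

Derivation:
pos=0: enter COMMENT mode (saw '/*')
exit COMMENT mode (now at pos=15)
pos=15: emit NUM '5' (now at pos=16)
pos=17: emit NUM '42' (now at pos=19)
pos=19: enter STRING mode
pos=19: emit STR "ok" (now at pos=23)
pos=24: emit NUM '7' (now at pos=25)
pos=26: emit NUM '5' (now at pos=27)
pos=28: emit ID 'a' (now at pos=29)
pos=29: emit PLUS '+'
pos=31: enter STRING mode
pos=31: emit STR "ok" (now at pos=35)
DONE. 8 tokens: [NUM, NUM, STR, NUM, NUM, ID, PLUS, STR]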